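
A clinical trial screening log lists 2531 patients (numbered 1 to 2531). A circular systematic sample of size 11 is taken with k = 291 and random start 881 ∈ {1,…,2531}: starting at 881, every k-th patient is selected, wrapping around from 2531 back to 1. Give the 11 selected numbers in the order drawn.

881, 1172, 1463, 1754, 2045, 2336, 96, 387, 678, 969, 1260

Selection 1: 881
Selection 2: 881 + 291 = 1172
Selection 3: 1172 + 291 = 1463
Selection 4: 1463 + 291 = 1754
Selection 5: 1754 + 291 = 2045
Selection 6: 2045 + 291 = 2336
Selection 7: 2336 + 291 = 2627 → 2627 − 2531 = 96
Selection 8: 96 + 291 = 387
Selection 9: 387 + 291 = 678
Selection 10: 678 + 291 = 969
Selection 11: 969 + 291 = 1260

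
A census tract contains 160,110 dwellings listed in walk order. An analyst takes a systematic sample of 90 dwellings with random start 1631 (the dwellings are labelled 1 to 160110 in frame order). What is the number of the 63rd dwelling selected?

k = 160110/90 = 1779
63rd selection = r + (63−1)·k = 1631 + 62×1779 = 1631 + 110298 = 111929

111929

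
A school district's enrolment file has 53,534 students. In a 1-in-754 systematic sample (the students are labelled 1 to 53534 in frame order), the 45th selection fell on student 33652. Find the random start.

k = 754
r = 33652 − (45−1)×754 = 33652 − 33176 = 476

476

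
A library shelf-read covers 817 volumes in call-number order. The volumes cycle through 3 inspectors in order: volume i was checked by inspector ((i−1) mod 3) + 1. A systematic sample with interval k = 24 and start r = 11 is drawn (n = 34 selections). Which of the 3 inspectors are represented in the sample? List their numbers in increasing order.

Consecutive selections differ by k = 24, so their inspector numbers differ by 24 mod 3 = 0.
gcd(24, 3) = 3, so the sample visits 3/3 = 1 distinct residues mod 3.
Start 11 is inspector 2; the inspectors hit are 2.

2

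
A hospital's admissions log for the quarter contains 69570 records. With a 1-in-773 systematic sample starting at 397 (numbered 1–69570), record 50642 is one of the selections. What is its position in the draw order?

66

k = 773
position = (50642 − 397)/773 + 1 = 50245/773 + 1 = 65 + 1 = 66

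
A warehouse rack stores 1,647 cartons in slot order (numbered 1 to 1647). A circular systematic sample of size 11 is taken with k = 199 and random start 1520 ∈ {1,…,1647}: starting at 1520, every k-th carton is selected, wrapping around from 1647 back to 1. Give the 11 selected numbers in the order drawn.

Selection 1: 1520
Selection 2: 1520 + 199 = 1719 → 1719 − 1647 = 72
Selection 3: 72 + 199 = 271
Selection 4: 271 + 199 = 470
Selection 5: 470 + 199 = 669
Selection 6: 669 + 199 = 868
Selection 7: 868 + 199 = 1067
Selection 8: 1067 + 199 = 1266
Selection 9: 1266 + 199 = 1465
Selection 10: 1465 + 199 = 1664 → 1664 − 1647 = 17
Selection 11: 17 + 199 = 216

1520, 72, 271, 470, 669, 868, 1067, 1266, 1465, 17, 216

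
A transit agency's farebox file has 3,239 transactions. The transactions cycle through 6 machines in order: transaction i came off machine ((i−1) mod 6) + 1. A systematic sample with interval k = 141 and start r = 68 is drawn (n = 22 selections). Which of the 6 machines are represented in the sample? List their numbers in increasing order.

2, 5

Consecutive selections differ by k = 141, so their machine numbers differ by 141 mod 6 = 3.
gcd(141, 6) = 3, so the sample visits 6/3 = 2 distinct residues mod 6.
Start 68 is machine 2; the machines hit are 2, 5.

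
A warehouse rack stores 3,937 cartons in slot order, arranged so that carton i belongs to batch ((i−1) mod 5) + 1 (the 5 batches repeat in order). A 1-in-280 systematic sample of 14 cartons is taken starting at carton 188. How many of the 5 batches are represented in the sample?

1

Consecutive selections differ by k = 280, so their batch numbers differ by 280 mod 5 = 0.
gcd(280, 5) = 5, so the sample visits 5/5 = 1 distinct residues mod 5.
Start 188 is batch 3; the batches hit are 3.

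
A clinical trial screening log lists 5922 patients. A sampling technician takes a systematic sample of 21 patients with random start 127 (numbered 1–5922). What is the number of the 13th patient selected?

3511

k = 5922/21 = 282
13th selection = r + (13−1)·k = 127 + 12×282 = 127 + 3384 = 3511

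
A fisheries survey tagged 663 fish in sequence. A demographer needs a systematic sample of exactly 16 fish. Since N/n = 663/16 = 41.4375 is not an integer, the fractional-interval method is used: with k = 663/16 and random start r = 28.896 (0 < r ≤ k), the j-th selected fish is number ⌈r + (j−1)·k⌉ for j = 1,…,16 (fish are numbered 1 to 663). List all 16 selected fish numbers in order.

j=1: r + 0k = 28.896 → ⌈·⌉ = 29
j=2: r + 1k = 70.3335 → ⌈·⌉ = 71
j=3: r + 2k = 111.771 → ⌈·⌉ = 112
j=4: r + 3k = 153.2085 → ⌈·⌉ = 154
j=5: r + 4k = 194.646 → ⌈·⌉ = 195
j=6: r + 5k = 236.0835 → ⌈·⌉ = 237
j=7: r + 6k = 277.521 → ⌈·⌉ = 278
j=8: r + 7k = 318.9585 → ⌈·⌉ = 319
j=9: r + 8k = 360.396 → ⌈·⌉ = 361
j=10: r + 9k = 401.8335 → ⌈·⌉ = 402
j=11: r + 10k = 443.271 → ⌈·⌉ = 444
j=12: r + 11k = 484.7085 → ⌈·⌉ = 485
j=13: r + 12k = 526.146 → ⌈·⌉ = 527
j=14: r + 13k = 567.5835 → ⌈·⌉ = 568
j=15: r + 14k = 609.021 → ⌈·⌉ = 610
j=16: r + 15k = 650.4585 → ⌈·⌉ = 651

29, 71, 112, 154, 195, 237, 278, 319, 361, 402, 444, 485, 527, 568, 610, 651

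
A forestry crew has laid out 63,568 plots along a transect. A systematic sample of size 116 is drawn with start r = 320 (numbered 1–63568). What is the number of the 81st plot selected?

44160

k = 63568/116 = 548
81st selection = r + (81−1)·k = 320 + 80×548 = 320 + 43840 = 44160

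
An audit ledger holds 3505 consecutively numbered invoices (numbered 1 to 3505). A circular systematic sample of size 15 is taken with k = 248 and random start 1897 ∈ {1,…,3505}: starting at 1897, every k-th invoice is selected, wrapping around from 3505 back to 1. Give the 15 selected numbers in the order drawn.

Selection 1: 1897
Selection 2: 1897 + 248 = 2145
Selection 3: 2145 + 248 = 2393
Selection 4: 2393 + 248 = 2641
Selection 5: 2641 + 248 = 2889
Selection 6: 2889 + 248 = 3137
Selection 7: 3137 + 248 = 3385
Selection 8: 3385 + 248 = 3633 → 3633 − 3505 = 128
Selection 9: 128 + 248 = 376
Selection 10: 376 + 248 = 624
Selection 11: 624 + 248 = 872
Selection 12: 872 + 248 = 1120
Selection 13: 1120 + 248 = 1368
Selection 14: 1368 + 248 = 1616
Selection 15: 1616 + 248 = 1864

1897, 2145, 2393, 2641, 2889, 3137, 3385, 128, 376, 624, 872, 1120, 1368, 1616, 1864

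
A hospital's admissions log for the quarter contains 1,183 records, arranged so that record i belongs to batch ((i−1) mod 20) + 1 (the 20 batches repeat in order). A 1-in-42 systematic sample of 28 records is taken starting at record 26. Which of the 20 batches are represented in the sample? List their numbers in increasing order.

Consecutive selections differ by k = 42, so their batch numbers differ by 42 mod 20 = 2.
gcd(42, 20) = 2, so the sample visits 20/2 = 10 distinct residues mod 20.
Start 26 is batch 6; the batches hit are 2, 4, 6, 8, 10, 12, 14, 16, 18, 20.

2, 4, 6, 8, 10, 12, 14, 16, 18, 20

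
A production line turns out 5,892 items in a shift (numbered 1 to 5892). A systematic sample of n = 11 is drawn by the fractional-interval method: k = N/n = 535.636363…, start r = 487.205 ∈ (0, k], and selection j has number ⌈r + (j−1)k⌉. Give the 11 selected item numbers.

488, 1023, 1559, 2095, 2630, 3166, 3702, 4237, 4773, 5308, 5844

j=1: r + 0k = 487.205 → ⌈·⌉ = 488
j=2: r + 1k = 1022.841363… → ⌈·⌉ = 1023
j=3: r + 2k = 1558.477727… → ⌈·⌉ = 1559
j=4: r + 3k = 2094.114090… → ⌈·⌉ = 2095
j=5: r + 4k = 2629.750454… → ⌈·⌉ = 2630
j=6: r + 5k = 3165.386818… → ⌈·⌉ = 3166
j=7: r + 6k = 3701.023181… → ⌈·⌉ = 3702
j=8: r + 7k = 4236.659545… → ⌈·⌉ = 4237
j=9: r + 8k = 4772.295909… → ⌈·⌉ = 4773
j=10: r + 9k = 5307.932272… → ⌈·⌉ = 5308
j=11: r + 10k = 5843.568636… → ⌈·⌉ = 5844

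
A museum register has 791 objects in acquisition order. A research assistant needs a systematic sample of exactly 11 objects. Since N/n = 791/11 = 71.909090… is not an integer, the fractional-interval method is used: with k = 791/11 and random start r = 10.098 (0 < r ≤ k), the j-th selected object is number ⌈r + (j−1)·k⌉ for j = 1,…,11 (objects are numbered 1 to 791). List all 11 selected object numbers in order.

11, 83, 154, 226, 298, 370, 442, 514, 586, 658, 730

j=1: r + 0k = 10.098 → ⌈·⌉ = 11
j=2: r + 1k = 82.007090… → ⌈·⌉ = 83
j=3: r + 2k = 153.916181… → ⌈·⌉ = 154
j=4: r + 3k = 225.825272… → ⌈·⌉ = 226
j=5: r + 4k = 297.734363… → ⌈·⌉ = 298
j=6: r + 5k = 369.643454… → ⌈·⌉ = 370
j=7: r + 6k = 441.552545… → ⌈·⌉ = 442
j=8: r + 7k = 513.461636… → ⌈·⌉ = 514
j=9: r + 8k = 585.370727… → ⌈·⌉ = 586
j=10: r + 9k = 657.279818… → ⌈·⌉ = 658
j=11: r + 10k = 729.188909… → ⌈·⌉ = 730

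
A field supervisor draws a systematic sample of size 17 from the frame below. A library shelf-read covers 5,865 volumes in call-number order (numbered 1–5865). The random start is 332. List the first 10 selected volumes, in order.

k = N/n = 5865/17 = 345
volume 1: 332
volume 2: 332 + 345 = 677
volume 3: 677 + 345 = 1022
volume 4: 1022 + 345 = 1367
volume 5: 1367 + 345 = 1712
volume 6: 1712 + 345 = 2057
volume 7: 2057 + 345 = 2402
volume 8: 2402 + 345 = 2747
volume 9: 2747 + 345 = 3092
volume 10: 3092 + 345 = 3437

332, 677, 1022, 1367, 1712, 2057, 2402, 2747, 3092, 3437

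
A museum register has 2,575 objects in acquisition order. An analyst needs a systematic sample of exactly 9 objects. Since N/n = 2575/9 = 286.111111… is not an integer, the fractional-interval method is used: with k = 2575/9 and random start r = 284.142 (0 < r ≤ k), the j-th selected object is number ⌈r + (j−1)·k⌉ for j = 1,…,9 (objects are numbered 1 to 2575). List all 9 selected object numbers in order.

j=1: r + 0k = 284.142 → ⌈·⌉ = 285
j=2: r + 1k = 570.253111… → ⌈·⌉ = 571
j=3: r + 2k = 856.364222… → ⌈·⌉ = 857
j=4: r + 3k = 1142.475333… → ⌈·⌉ = 1143
j=5: r + 4k = 1428.586444… → ⌈·⌉ = 1429
j=6: r + 5k = 1714.697555… → ⌈·⌉ = 1715
j=7: r + 6k = 2000.808666… → ⌈·⌉ = 2001
j=8: r + 7k = 2286.919777… → ⌈·⌉ = 2287
j=9: r + 8k = 2573.030888… → ⌈·⌉ = 2574

285, 571, 857, 1143, 1429, 1715, 2001, 2287, 2574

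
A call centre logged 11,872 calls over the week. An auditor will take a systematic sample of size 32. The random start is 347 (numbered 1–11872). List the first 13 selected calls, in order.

347, 718, 1089, 1460, 1831, 2202, 2573, 2944, 3315, 3686, 4057, 4428, 4799

k = N/n = 11872/32 = 371
call 1: 347
call 2: 347 + 371 = 718
call 3: 718 + 371 = 1089
call 4: 1089 + 371 = 1460
call 5: 1460 + 371 = 1831
call 6: 1831 + 371 = 2202
call 7: 2202 + 371 = 2573
call 8: 2573 + 371 = 2944
call 9: 2944 + 371 = 3315
call 10: 3315 + 371 = 3686
call 11: 3686 + 371 = 4057
call 12: 4057 + 371 = 4428
call 13: 4428 + 371 = 4799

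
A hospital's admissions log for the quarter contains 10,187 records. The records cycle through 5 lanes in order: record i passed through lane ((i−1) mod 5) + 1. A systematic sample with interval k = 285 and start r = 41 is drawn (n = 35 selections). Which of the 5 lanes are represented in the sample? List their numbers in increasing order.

1

Consecutive selections differ by k = 285, so their lane numbers differ by 285 mod 5 = 0.
gcd(285, 5) = 5, so the sample visits 5/5 = 1 distinct residues mod 5.
Start 41 is lane 1; the lanes hit are 1.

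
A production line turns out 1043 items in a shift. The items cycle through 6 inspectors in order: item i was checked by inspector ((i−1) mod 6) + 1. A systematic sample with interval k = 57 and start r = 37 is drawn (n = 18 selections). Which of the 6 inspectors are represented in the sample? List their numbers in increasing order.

Consecutive selections differ by k = 57, so their inspector numbers differ by 57 mod 6 = 3.
gcd(57, 6) = 3, so the sample visits 6/3 = 2 distinct residues mod 6.
Start 37 is inspector 1; the inspectors hit are 1, 4.

1, 4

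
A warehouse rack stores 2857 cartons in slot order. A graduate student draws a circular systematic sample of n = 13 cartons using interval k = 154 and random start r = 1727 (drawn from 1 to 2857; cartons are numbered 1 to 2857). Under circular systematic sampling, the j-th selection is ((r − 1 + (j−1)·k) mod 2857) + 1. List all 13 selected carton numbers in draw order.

Selection 1: 1727
Selection 2: 1727 + 154 = 1881
Selection 3: 1881 + 154 = 2035
Selection 4: 2035 + 154 = 2189
Selection 5: 2189 + 154 = 2343
Selection 6: 2343 + 154 = 2497
Selection 7: 2497 + 154 = 2651
Selection 8: 2651 + 154 = 2805
Selection 9: 2805 + 154 = 2959 → 2959 − 2857 = 102
Selection 10: 102 + 154 = 256
Selection 11: 256 + 154 = 410
Selection 12: 410 + 154 = 564
Selection 13: 564 + 154 = 718

1727, 1881, 2035, 2189, 2343, 2497, 2651, 2805, 102, 256, 410, 564, 718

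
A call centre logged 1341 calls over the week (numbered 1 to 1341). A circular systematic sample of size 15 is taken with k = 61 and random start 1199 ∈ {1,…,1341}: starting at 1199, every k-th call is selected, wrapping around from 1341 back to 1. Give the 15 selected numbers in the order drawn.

Selection 1: 1199
Selection 2: 1199 + 61 = 1260
Selection 3: 1260 + 61 = 1321
Selection 4: 1321 + 61 = 1382 → 1382 − 1341 = 41
Selection 5: 41 + 61 = 102
Selection 6: 102 + 61 = 163
Selection 7: 163 + 61 = 224
Selection 8: 224 + 61 = 285
Selection 9: 285 + 61 = 346
Selection 10: 346 + 61 = 407
Selection 11: 407 + 61 = 468
Selection 12: 468 + 61 = 529
Selection 13: 529 + 61 = 590
Selection 14: 590 + 61 = 651
Selection 15: 651 + 61 = 712

1199, 1260, 1321, 41, 102, 163, 224, 285, 346, 407, 468, 529, 590, 651, 712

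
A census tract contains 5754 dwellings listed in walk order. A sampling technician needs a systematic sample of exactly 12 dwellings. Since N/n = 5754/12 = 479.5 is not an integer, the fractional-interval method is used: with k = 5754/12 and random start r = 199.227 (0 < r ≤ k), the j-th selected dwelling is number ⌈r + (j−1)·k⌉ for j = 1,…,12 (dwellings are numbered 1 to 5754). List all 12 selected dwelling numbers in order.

j=1: r + 0k = 199.227 → ⌈·⌉ = 200
j=2: r + 1k = 678.727 → ⌈·⌉ = 679
j=3: r + 2k = 1158.227 → ⌈·⌉ = 1159
j=4: r + 3k = 1637.727 → ⌈·⌉ = 1638
j=5: r + 4k = 2117.227 → ⌈·⌉ = 2118
j=6: r + 5k = 2596.727 → ⌈·⌉ = 2597
j=7: r + 6k = 3076.227 → ⌈·⌉ = 3077
j=8: r + 7k = 3555.727 → ⌈·⌉ = 3556
j=9: r + 8k = 4035.227 → ⌈·⌉ = 4036
j=10: r + 9k = 4514.727 → ⌈·⌉ = 4515
j=11: r + 10k = 4994.227 → ⌈·⌉ = 4995
j=12: r + 11k = 5473.727 → ⌈·⌉ = 5474

200, 679, 1159, 1638, 2118, 2597, 3077, 3556, 4036, 4515, 4995, 5474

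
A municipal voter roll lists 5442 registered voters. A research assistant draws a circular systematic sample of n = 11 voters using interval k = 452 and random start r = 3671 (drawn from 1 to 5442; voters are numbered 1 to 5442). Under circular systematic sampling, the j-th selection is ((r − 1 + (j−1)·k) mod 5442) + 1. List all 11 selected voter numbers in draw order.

Selection 1: 3671
Selection 2: 3671 + 452 = 4123
Selection 3: 4123 + 452 = 4575
Selection 4: 4575 + 452 = 5027
Selection 5: 5027 + 452 = 5479 → 5479 − 5442 = 37
Selection 6: 37 + 452 = 489
Selection 7: 489 + 452 = 941
Selection 8: 941 + 452 = 1393
Selection 9: 1393 + 452 = 1845
Selection 10: 1845 + 452 = 2297
Selection 11: 2297 + 452 = 2749

3671, 4123, 4575, 5027, 37, 489, 941, 1393, 1845, 2297, 2749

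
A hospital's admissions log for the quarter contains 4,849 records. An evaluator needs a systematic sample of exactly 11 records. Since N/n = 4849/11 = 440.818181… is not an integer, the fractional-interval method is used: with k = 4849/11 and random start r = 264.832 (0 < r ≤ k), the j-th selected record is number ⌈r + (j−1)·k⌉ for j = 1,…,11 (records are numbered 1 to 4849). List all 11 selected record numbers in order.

j=1: r + 0k = 264.832 → ⌈·⌉ = 265
j=2: r + 1k = 705.650181… → ⌈·⌉ = 706
j=3: r + 2k = 1146.468363… → ⌈·⌉ = 1147
j=4: r + 3k = 1587.286545… → ⌈·⌉ = 1588
j=5: r + 4k = 2028.104727… → ⌈·⌉ = 2029
j=6: r + 5k = 2468.922909… → ⌈·⌉ = 2469
j=7: r + 6k = 2909.741090… → ⌈·⌉ = 2910
j=8: r + 7k = 3350.559272… → ⌈·⌉ = 3351
j=9: r + 8k = 3791.377454… → ⌈·⌉ = 3792
j=10: r + 9k = 4232.195636… → ⌈·⌉ = 4233
j=11: r + 10k = 4673.013818… → ⌈·⌉ = 4674

265, 706, 1147, 1588, 2029, 2469, 2910, 3351, 3792, 4233, 4674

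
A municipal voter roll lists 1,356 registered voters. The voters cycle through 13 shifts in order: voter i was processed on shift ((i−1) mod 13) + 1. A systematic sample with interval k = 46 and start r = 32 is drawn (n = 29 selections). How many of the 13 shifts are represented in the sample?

Consecutive selections differ by k = 46, so their shift numbers differ by 46 mod 13 = 7.
gcd(46, 13) = 1, so the sample visits 13/1 = 13 distinct residues mod 13.
Start 32 is shift 6; the shifts hit are 1, 2, 3, 4, 5, 6, 7, 8, 9, 10, 11, 12, 13.

13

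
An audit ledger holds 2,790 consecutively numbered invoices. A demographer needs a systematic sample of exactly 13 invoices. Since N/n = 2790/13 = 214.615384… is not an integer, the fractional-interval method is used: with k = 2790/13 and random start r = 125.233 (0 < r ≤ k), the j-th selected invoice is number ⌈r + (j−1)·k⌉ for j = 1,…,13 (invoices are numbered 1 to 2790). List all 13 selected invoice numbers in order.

j=1: r + 0k = 125.233 → ⌈·⌉ = 126
j=2: r + 1k = 339.848384… → ⌈·⌉ = 340
j=3: r + 2k = 554.463769… → ⌈·⌉ = 555
j=4: r + 3k = 769.079153… → ⌈·⌉ = 770
j=5: r + 4k = 983.694538… → ⌈·⌉ = 984
j=6: r + 5k = 1198.309923… → ⌈·⌉ = 1199
j=7: r + 6k = 1412.925307… → ⌈·⌉ = 1413
j=8: r + 7k = 1627.540692… → ⌈·⌉ = 1628
j=9: r + 8k = 1842.156076… → ⌈·⌉ = 1843
j=10: r + 9k = 2056.771461… → ⌈·⌉ = 2057
j=11: r + 10k = 2271.386846… → ⌈·⌉ = 2272
j=12: r + 11k = 2486.002230… → ⌈·⌉ = 2487
j=13: r + 12k = 2700.617615… → ⌈·⌉ = 2701

126, 340, 555, 770, 984, 1199, 1413, 1628, 1843, 2057, 2272, 2487, 2701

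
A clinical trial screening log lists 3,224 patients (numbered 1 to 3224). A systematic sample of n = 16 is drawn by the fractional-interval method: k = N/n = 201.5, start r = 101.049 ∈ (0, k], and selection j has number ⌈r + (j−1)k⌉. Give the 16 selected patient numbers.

j=1: r + 0k = 101.049 → ⌈·⌉ = 102
j=2: r + 1k = 302.549 → ⌈·⌉ = 303
j=3: r + 2k = 504.049 → ⌈·⌉ = 505
j=4: r + 3k = 705.549 → ⌈·⌉ = 706
j=5: r + 4k = 907.049 → ⌈·⌉ = 908
j=6: r + 5k = 1108.549 → ⌈·⌉ = 1109
j=7: r + 6k = 1310.049 → ⌈·⌉ = 1311
j=8: r + 7k = 1511.549 → ⌈·⌉ = 1512
j=9: r + 8k = 1713.049 → ⌈·⌉ = 1714
j=10: r + 9k = 1914.549 → ⌈·⌉ = 1915
j=11: r + 10k = 2116.049 → ⌈·⌉ = 2117
j=12: r + 11k = 2317.549 → ⌈·⌉ = 2318
j=13: r + 12k = 2519.049 → ⌈·⌉ = 2520
j=14: r + 13k = 2720.549 → ⌈·⌉ = 2721
j=15: r + 14k = 2922.049 → ⌈·⌉ = 2923
j=16: r + 15k = 3123.549 → ⌈·⌉ = 3124

102, 303, 505, 706, 908, 1109, 1311, 1512, 1714, 1915, 2117, 2318, 2520, 2721, 2923, 3124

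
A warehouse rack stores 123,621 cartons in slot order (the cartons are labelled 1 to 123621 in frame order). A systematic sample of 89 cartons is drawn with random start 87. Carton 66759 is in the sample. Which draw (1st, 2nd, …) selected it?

49

k = 123621/89 = 1389
position = (66759 − 87)/1389 + 1 = 66672/1389 + 1 = 48 + 1 = 49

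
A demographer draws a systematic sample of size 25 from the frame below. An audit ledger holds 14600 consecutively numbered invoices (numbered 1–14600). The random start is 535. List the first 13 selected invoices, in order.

k = N/n = 14600/25 = 584
invoice 1: 535
invoice 2: 535 + 584 = 1119
invoice 3: 1119 + 584 = 1703
invoice 4: 1703 + 584 = 2287
invoice 5: 2287 + 584 = 2871
invoice 6: 2871 + 584 = 3455
invoice 7: 3455 + 584 = 4039
invoice 8: 4039 + 584 = 4623
invoice 9: 4623 + 584 = 5207
invoice 10: 5207 + 584 = 5791
invoice 11: 5791 + 584 = 6375
invoice 12: 6375 + 584 = 6959
invoice 13: 6959 + 584 = 7543

535, 1119, 1703, 2287, 2871, 3455, 4039, 4623, 5207, 5791, 6375, 6959, 7543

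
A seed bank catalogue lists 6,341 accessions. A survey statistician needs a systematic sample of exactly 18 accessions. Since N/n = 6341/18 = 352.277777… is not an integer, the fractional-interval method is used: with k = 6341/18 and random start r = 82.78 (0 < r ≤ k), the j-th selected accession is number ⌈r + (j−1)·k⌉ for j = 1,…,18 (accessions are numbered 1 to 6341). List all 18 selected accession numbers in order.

j=1: r + 0k = 82.78 → ⌈·⌉ = 83
j=2: r + 1k = 435.057777… → ⌈·⌉ = 436
j=3: r + 2k = 787.335555… → ⌈·⌉ = 788
j=4: r + 3k = 1139.613333… → ⌈·⌉ = 1140
j=5: r + 4k = 1491.891111… → ⌈·⌉ = 1492
j=6: r + 5k = 1844.168888… → ⌈·⌉ = 1845
j=7: r + 6k = 2196.446666… → ⌈·⌉ = 2197
j=8: r + 7k = 2548.724444… → ⌈·⌉ = 2549
j=9: r + 8k = 2901.002222… → ⌈·⌉ = 2902
j=10: r + 9k = 3253.28 → ⌈·⌉ = 3254
j=11: r + 10k = 3605.557777… → ⌈·⌉ = 3606
j=12: r + 11k = 3957.835555… → ⌈·⌉ = 3958
j=13: r + 12k = 4310.113333… → ⌈·⌉ = 4311
j=14: r + 13k = 4662.391111… → ⌈·⌉ = 4663
j=15: r + 14k = 5014.668888… → ⌈·⌉ = 5015
j=16: r + 15k = 5366.946666… → ⌈·⌉ = 5367
j=17: r + 16k = 5719.224444… → ⌈·⌉ = 5720
j=18: r + 17k = 6071.502222… → ⌈·⌉ = 6072

83, 436, 788, 1140, 1492, 1845, 2197, 2549, 2902, 3254, 3606, 3958, 4311, 4663, 5015, 5367, 5720, 6072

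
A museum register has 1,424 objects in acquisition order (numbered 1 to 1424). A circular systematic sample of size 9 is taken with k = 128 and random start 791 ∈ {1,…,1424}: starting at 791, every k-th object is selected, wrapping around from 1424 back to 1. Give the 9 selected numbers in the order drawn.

791, 919, 1047, 1175, 1303, 7, 135, 263, 391

Selection 1: 791
Selection 2: 791 + 128 = 919
Selection 3: 919 + 128 = 1047
Selection 4: 1047 + 128 = 1175
Selection 5: 1175 + 128 = 1303
Selection 6: 1303 + 128 = 1431 → 1431 − 1424 = 7
Selection 7: 7 + 128 = 135
Selection 8: 135 + 128 = 263
Selection 9: 263 + 128 = 391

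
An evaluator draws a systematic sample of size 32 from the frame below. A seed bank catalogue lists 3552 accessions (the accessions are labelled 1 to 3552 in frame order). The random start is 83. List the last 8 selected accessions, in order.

k = N/n = 3552/32 = 111
25th selection = 83 + 24×111 = 2747
26th: 2747 + 111 = 2858
27th: 2858 + 111 = 2969
28th: 2969 + 111 = 3080
29th: 3080 + 111 = 3191
30th: 3191 + 111 = 3302
31st: 3302 + 111 = 3413
32nd: 3413 + 111 = 3524

2747, 2858, 2969, 3080, 3191, 3302, 3413, 3524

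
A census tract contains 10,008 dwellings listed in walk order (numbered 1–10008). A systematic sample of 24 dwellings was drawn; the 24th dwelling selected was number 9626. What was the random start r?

35

k = 10008/24 = 417
r = 9626 − (24−1)×417 = 9626 − 9591 = 35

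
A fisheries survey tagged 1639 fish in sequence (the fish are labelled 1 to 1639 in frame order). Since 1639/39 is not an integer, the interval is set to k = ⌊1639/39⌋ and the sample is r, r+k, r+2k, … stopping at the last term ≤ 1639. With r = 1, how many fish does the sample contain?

k = ⌊1639/39⌋ = 42
Achieved size = ⌊(1639 − 1)/42⌋ + 1 = ⌊1638/42⌋ + 1 = 39 + 1 = 40
(last selection: 1 + 39×42 = 1639 ≤ 1639; next would be 1681 > 1639)

40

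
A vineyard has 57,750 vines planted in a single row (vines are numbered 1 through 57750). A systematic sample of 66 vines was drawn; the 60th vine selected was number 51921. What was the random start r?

k = 57750/66 = 875
r = 51921 − (60−1)×875 = 51921 − 51625 = 296

296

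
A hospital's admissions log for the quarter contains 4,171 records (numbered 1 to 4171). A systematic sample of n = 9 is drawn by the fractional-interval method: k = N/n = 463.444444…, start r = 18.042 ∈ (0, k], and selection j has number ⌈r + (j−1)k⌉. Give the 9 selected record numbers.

j=1: r + 0k = 18.042 → ⌈·⌉ = 19
j=2: r + 1k = 481.486444… → ⌈·⌉ = 482
j=3: r + 2k = 944.930888… → ⌈·⌉ = 945
j=4: r + 3k = 1408.375333… → ⌈·⌉ = 1409
j=5: r + 4k = 1871.819777… → ⌈·⌉ = 1872
j=6: r + 5k = 2335.264222… → ⌈·⌉ = 2336
j=7: r + 6k = 2798.708666… → ⌈·⌉ = 2799
j=8: r + 7k = 3262.153111… → ⌈·⌉ = 3263
j=9: r + 8k = 3725.597555… → ⌈·⌉ = 3726

19, 482, 945, 1409, 1872, 2336, 2799, 3263, 3726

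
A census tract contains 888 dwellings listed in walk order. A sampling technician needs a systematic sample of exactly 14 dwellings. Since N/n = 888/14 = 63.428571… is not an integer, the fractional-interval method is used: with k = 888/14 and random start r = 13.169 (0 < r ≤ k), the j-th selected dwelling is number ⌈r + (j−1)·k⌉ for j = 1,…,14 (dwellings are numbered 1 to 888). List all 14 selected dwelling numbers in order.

14, 77, 141, 204, 267, 331, 394, 458, 521, 585, 648, 711, 775, 838

j=1: r + 0k = 13.169 → ⌈·⌉ = 14
j=2: r + 1k = 76.597571… → ⌈·⌉ = 77
j=3: r + 2k = 140.026142… → ⌈·⌉ = 141
j=4: r + 3k = 203.454714… → ⌈·⌉ = 204
j=5: r + 4k = 266.883285… → ⌈·⌉ = 267
j=6: r + 5k = 330.311857… → ⌈·⌉ = 331
j=7: r + 6k = 393.740428… → ⌈·⌉ = 394
j=8: r + 7k = 457.169 → ⌈·⌉ = 458
j=9: r + 8k = 520.597571… → ⌈·⌉ = 521
j=10: r + 9k = 584.026142… → ⌈·⌉ = 585
j=11: r + 10k = 647.454714… → ⌈·⌉ = 648
j=12: r + 11k = 710.883285… → ⌈·⌉ = 711
j=13: r + 12k = 774.311857… → ⌈·⌉ = 775
j=14: r + 13k = 837.740428… → ⌈·⌉ = 838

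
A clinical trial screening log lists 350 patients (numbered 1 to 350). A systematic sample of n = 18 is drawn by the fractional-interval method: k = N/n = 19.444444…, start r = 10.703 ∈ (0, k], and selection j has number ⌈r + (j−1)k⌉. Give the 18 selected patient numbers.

j=1: r + 0k = 10.703 → ⌈·⌉ = 11
j=2: r + 1k = 30.147444… → ⌈·⌉ = 31
j=3: r + 2k = 49.591888… → ⌈·⌉ = 50
j=4: r + 3k = 69.036333… → ⌈·⌉ = 70
j=5: r + 4k = 88.480777… → ⌈·⌉ = 89
j=6: r + 5k = 107.925222… → ⌈·⌉ = 108
j=7: r + 6k = 127.369666… → ⌈·⌉ = 128
j=8: r + 7k = 146.814111… → ⌈·⌉ = 147
j=9: r + 8k = 166.258555… → ⌈·⌉ = 167
j=10: r + 9k = 185.703 → ⌈·⌉ = 186
j=11: r + 10k = 205.147444… → ⌈·⌉ = 206
j=12: r + 11k = 224.591888… → ⌈·⌉ = 225
j=13: r + 12k = 244.036333… → ⌈·⌉ = 245
j=14: r + 13k = 263.480777… → ⌈·⌉ = 264
j=15: r + 14k = 282.925222… → ⌈·⌉ = 283
j=16: r + 15k = 302.369666… → ⌈·⌉ = 303
j=17: r + 16k = 321.814111… → ⌈·⌉ = 322
j=18: r + 17k = 341.258555… → ⌈·⌉ = 342

11, 31, 50, 70, 89, 108, 128, 147, 167, 186, 206, 225, 245, 264, 283, 303, 322, 342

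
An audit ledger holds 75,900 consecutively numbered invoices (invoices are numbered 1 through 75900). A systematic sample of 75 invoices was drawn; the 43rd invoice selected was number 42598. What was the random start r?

k = 75900/75 = 1012
r = 42598 − (43−1)×1012 = 42598 − 42504 = 94

94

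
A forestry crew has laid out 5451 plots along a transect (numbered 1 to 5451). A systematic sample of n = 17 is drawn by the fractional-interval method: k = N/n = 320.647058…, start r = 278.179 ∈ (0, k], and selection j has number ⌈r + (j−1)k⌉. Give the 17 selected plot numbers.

j=1: r + 0k = 278.179 → ⌈·⌉ = 279
j=2: r + 1k = 598.826058… → ⌈·⌉ = 599
j=3: r + 2k = 919.473117… → ⌈·⌉ = 920
j=4: r + 3k = 1240.120176… → ⌈·⌉ = 1241
j=5: r + 4k = 1560.767235… → ⌈·⌉ = 1561
j=6: r + 5k = 1881.414294… → ⌈·⌉ = 1882
j=7: r + 6k = 2202.061352… → ⌈·⌉ = 2203
j=8: r + 7k = 2522.708411… → ⌈·⌉ = 2523
j=9: r + 8k = 2843.355470… → ⌈·⌉ = 2844
j=10: r + 9k = 3164.002529… → ⌈·⌉ = 3165
j=11: r + 10k = 3484.649588… → ⌈·⌉ = 3485
j=12: r + 11k = 3805.296647… → ⌈·⌉ = 3806
j=13: r + 12k = 4125.943705… → ⌈·⌉ = 4126
j=14: r + 13k = 4446.590764… → ⌈·⌉ = 4447
j=15: r + 14k = 4767.237823… → ⌈·⌉ = 4768
j=16: r + 15k = 5087.884882… → ⌈·⌉ = 5088
j=17: r + 16k = 5408.531941… → ⌈·⌉ = 5409

279, 599, 920, 1241, 1561, 1882, 2203, 2523, 2844, 3165, 3485, 3806, 4126, 4447, 4768, 5088, 5409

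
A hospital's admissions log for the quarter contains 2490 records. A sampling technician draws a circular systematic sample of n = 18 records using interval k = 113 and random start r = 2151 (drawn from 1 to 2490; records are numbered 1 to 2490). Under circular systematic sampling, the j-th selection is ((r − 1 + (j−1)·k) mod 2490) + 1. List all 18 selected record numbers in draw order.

2151, 2264, 2377, 2490, 113, 226, 339, 452, 565, 678, 791, 904, 1017, 1130, 1243, 1356, 1469, 1582

Selection 1: 2151
Selection 2: 2151 + 113 = 2264
Selection 3: 2264 + 113 = 2377
Selection 4: 2377 + 113 = 2490
Selection 5: 2490 + 113 = 2603 → 2603 − 2490 = 113
Selection 6: 113 + 113 = 226
Selection 7: 226 + 113 = 339
Selection 8: 339 + 113 = 452
Selection 9: 452 + 113 = 565
Selection 10: 565 + 113 = 678
Selection 11: 678 + 113 = 791
Selection 12: 791 + 113 = 904
Selection 13: 904 + 113 = 1017
Selection 14: 1017 + 113 = 1130
Selection 15: 1130 + 113 = 1243
Selection 16: 1243 + 113 = 1356
Selection 17: 1356 + 113 = 1469
Selection 18: 1469 + 113 = 1582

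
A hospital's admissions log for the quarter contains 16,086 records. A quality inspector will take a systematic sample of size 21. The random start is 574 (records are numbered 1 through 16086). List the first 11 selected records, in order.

574, 1340, 2106, 2872, 3638, 4404, 5170, 5936, 6702, 7468, 8234

k = N/n = 16086/21 = 766
record 1: 574
record 2: 574 + 766 = 1340
record 3: 1340 + 766 = 2106
record 4: 2106 + 766 = 2872
record 5: 2872 + 766 = 3638
record 6: 3638 + 766 = 4404
record 7: 4404 + 766 = 5170
record 8: 5170 + 766 = 5936
record 9: 5936 + 766 = 6702
record 10: 6702 + 766 = 7468
record 11: 7468 + 766 = 8234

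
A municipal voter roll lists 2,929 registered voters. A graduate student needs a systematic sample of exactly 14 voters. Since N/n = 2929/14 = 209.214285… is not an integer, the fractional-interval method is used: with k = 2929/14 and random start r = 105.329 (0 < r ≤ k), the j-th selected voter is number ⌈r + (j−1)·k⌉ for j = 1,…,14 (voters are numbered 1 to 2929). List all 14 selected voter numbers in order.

j=1: r + 0k = 105.329 → ⌈·⌉ = 106
j=2: r + 1k = 314.543285… → ⌈·⌉ = 315
j=3: r + 2k = 523.757571… → ⌈·⌉ = 524
j=4: r + 3k = 732.971857… → ⌈·⌉ = 733
j=5: r + 4k = 942.186142… → ⌈·⌉ = 943
j=6: r + 5k = 1151.400428… → ⌈·⌉ = 1152
j=7: r + 6k = 1360.614714… → ⌈·⌉ = 1361
j=8: r + 7k = 1569.829 → ⌈·⌉ = 1570
j=9: r + 8k = 1779.043285… → ⌈·⌉ = 1780
j=10: r + 9k = 1988.257571… → ⌈·⌉ = 1989
j=11: r + 10k = 2197.471857… → ⌈·⌉ = 2198
j=12: r + 11k = 2406.686142… → ⌈·⌉ = 2407
j=13: r + 12k = 2615.900428… → ⌈·⌉ = 2616
j=14: r + 13k = 2825.114714… → ⌈·⌉ = 2826

106, 315, 524, 733, 943, 1152, 1361, 1570, 1780, 1989, 2198, 2407, 2616, 2826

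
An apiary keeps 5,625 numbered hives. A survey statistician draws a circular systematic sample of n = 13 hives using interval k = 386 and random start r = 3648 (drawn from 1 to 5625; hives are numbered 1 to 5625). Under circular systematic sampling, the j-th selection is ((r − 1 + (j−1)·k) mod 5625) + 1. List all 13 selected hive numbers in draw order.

3648, 4034, 4420, 4806, 5192, 5578, 339, 725, 1111, 1497, 1883, 2269, 2655

Selection 1: 3648
Selection 2: 3648 + 386 = 4034
Selection 3: 4034 + 386 = 4420
Selection 4: 4420 + 386 = 4806
Selection 5: 4806 + 386 = 5192
Selection 6: 5192 + 386 = 5578
Selection 7: 5578 + 386 = 5964 → 5964 − 5625 = 339
Selection 8: 339 + 386 = 725
Selection 9: 725 + 386 = 1111
Selection 10: 1111 + 386 = 1497
Selection 11: 1497 + 386 = 1883
Selection 12: 1883 + 386 = 2269
Selection 13: 2269 + 386 = 2655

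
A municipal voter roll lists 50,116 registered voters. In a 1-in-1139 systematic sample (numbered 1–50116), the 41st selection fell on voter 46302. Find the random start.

742

k = 1139
r = 46302 − (41−1)×1139 = 46302 − 45560 = 742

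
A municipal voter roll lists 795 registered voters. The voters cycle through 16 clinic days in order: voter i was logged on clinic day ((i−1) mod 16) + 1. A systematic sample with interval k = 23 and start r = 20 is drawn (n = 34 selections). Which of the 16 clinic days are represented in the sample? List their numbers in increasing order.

1, 2, 3, 4, 5, 6, 7, 8, 9, 10, 11, 12, 13, 14, 15, 16

Consecutive selections differ by k = 23, so their clinic day numbers differ by 23 mod 16 = 7.
gcd(23, 16) = 1, so the sample visits 16/1 = 16 distinct residues mod 16.
Start 20 is clinic day 4; the clinic days hit are 1, 2, 3, 4, 5, 6, 7, 8, 9, 10, 11, 12, 13, 14, 15, 16.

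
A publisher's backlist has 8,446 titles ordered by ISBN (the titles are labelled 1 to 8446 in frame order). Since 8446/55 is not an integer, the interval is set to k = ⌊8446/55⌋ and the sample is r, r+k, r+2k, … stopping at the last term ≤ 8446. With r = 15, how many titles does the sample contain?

k = ⌊8446/55⌋ = 153
Achieved size = ⌊(8446 − 15)/153⌋ + 1 = ⌊8431/153⌋ + 1 = 55 + 1 = 56
(last selection: 15 + 55×153 = 8430 ≤ 8446; next would be 8583 > 8446)

56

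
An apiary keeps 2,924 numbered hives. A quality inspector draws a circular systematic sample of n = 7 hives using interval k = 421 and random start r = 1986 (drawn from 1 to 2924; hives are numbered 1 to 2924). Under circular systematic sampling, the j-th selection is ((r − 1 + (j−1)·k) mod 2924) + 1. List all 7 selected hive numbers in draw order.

1986, 2407, 2828, 325, 746, 1167, 1588

Selection 1: 1986
Selection 2: 1986 + 421 = 2407
Selection 3: 2407 + 421 = 2828
Selection 4: 2828 + 421 = 3249 → 3249 − 2924 = 325
Selection 5: 325 + 421 = 746
Selection 6: 746 + 421 = 1167
Selection 7: 1167 + 421 = 1588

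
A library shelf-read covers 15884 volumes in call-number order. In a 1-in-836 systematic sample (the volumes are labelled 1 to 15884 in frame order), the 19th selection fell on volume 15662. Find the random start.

614

k = 836
r = 15662 − (19−1)×836 = 15662 − 15048 = 614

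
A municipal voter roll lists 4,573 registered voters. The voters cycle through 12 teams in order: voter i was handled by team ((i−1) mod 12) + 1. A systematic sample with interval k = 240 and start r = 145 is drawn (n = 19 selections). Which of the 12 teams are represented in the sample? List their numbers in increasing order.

Consecutive selections differ by k = 240, so their team numbers differ by 240 mod 12 = 0.
gcd(240, 12) = 12, so the sample visits 12/12 = 1 distinct residues mod 12.
Start 145 is team 1; the teams hit are 1.

1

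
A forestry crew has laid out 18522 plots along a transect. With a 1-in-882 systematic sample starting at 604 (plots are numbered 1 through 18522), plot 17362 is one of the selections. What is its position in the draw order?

k = 882
position = (17362 − 604)/882 + 1 = 16758/882 + 1 = 19 + 1 = 20

20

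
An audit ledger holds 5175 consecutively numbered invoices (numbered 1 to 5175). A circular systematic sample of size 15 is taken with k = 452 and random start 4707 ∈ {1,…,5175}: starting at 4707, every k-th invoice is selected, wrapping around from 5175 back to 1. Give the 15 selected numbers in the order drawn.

4707, 5159, 436, 888, 1340, 1792, 2244, 2696, 3148, 3600, 4052, 4504, 4956, 233, 685

Selection 1: 4707
Selection 2: 4707 + 452 = 5159
Selection 3: 5159 + 452 = 5611 → 5611 − 5175 = 436
Selection 4: 436 + 452 = 888
Selection 5: 888 + 452 = 1340
Selection 6: 1340 + 452 = 1792
Selection 7: 1792 + 452 = 2244
Selection 8: 2244 + 452 = 2696
Selection 9: 2696 + 452 = 3148
Selection 10: 3148 + 452 = 3600
Selection 11: 3600 + 452 = 4052
Selection 12: 4052 + 452 = 4504
Selection 13: 4504 + 452 = 4956
Selection 14: 4956 + 452 = 5408 → 5408 − 5175 = 233
Selection 15: 233 + 452 = 685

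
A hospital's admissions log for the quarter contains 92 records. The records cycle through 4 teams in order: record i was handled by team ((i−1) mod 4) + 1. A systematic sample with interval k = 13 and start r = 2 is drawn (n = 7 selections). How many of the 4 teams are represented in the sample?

4

Consecutive selections differ by k = 13, so their team numbers differ by 13 mod 4 = 1.
gcd(13, 4) = 1, so the sample visits 4/1 = 4 distinct residues mod 4.
Start 2 is team 2; the teams hit are 1, 2, 3, 4.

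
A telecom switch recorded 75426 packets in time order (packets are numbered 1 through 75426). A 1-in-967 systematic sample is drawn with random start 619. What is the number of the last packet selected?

k = 967
78th selection = r + (78−1)·k = 619 + 77×967 = 619 + 74459 = 75078

75078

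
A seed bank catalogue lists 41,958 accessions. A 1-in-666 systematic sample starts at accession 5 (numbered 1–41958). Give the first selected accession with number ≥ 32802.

k = 666
Steps past start: ⌈(32802 − 5)/666⌉ = ⌈32797/666⌉ = 50
Selected accession: 5 + 50×666 = 33305

33305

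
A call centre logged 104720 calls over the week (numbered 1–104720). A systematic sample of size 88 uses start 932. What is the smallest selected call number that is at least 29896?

k = 104720/88 = 1190
Steps past start: ⌈(29896 − 932)/1190⌉ = ⌈28964/1190⌉ = 25
Selected call: 932 + 25×1190 = 30682

30682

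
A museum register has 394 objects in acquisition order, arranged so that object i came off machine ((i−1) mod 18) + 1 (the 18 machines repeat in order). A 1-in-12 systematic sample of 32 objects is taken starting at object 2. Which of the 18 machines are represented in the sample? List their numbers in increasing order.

2, 8, 14

Consecutive selections differ by k = 12, so their machine numbers differ by 12 mod 18 = 12.
gcd(12, 18) = 6, so the sample visits 18/6 = 3 distinct residues mod 18.
Start 2 is machine 2; the machines hit are 2, 8, 14.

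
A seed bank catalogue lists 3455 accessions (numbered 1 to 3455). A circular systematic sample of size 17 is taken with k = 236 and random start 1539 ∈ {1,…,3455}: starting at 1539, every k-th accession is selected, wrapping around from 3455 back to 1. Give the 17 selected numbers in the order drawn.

1539, 1775, 2011, 2247, 2483, 2719, 2955, 3191, 3427, 208, 444, 680, 916, 1152, 1388, 1624, 1860

Selection 1: 1539
Selection 2: 1539 + 236 = 1775
Selection 3: 1775 + 236 = 2011
Selection 4: 2011 + 236 = 2247
Selection 5: 2247 + 236 = 2483
Selection 6: 2483 + 236 = 2719
Selection 7: 2719 + 236 = 2955
Selection 8: 2955 + 236 = 3191
Selection 9: 3191 + 236 = 3427
Selection 10: 3427 + 236 = 3663 → 3663 − 3455 = 208
Selection 11: 208 + 236 = 444
Selection 12: 444 + 236 = 680
Selection 13: 680 + 236 = 916
Selection 14: 916 + 236 = 1152
Selection 15: 1152 + 236 = 1388
Selection 16: 1388 + 236 = 1624
Selection 17: 1624 + 236 = 1860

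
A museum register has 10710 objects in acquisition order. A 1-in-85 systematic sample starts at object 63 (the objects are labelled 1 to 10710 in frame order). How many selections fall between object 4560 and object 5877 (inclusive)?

k = 85
First selection ≥ 4560: 63 + ⌈(4560−63)/85⌉·85 = 63 + 53×85 = 4568
Last selection ≤ 5877: 63 + ⌊(5877−63)/85⌋·85 = 63 + 68×85 = 5843
Count = 68 − 53 + 1 = 16

16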